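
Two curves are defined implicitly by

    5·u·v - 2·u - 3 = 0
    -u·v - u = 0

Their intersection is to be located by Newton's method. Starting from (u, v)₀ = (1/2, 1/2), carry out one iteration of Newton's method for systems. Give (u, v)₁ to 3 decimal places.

At (1/2, 1/2): F = (-2.750, -0.750).
Jacobian J = [[5·v - 2, 5·u], [-v - 1, -u]].
At the point, J = [[0.500, 2.500], [-1.500, -0.500]] (det J = 3.500).
Solving J·Δ = −F gives Δ = (-0.929, 1.286).
Then the next iterate is (u, v)₁ = (-0.429, 1.786).

(-0.429, 1.786)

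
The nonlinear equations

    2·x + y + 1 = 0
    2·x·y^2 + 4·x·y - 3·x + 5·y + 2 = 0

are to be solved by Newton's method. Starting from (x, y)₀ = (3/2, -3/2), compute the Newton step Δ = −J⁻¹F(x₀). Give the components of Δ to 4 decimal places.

At (3/2, -3/2): F = (2.5000, -12.2500).
Jacobian J = [[2, 1], [2·y^2 + 4·y - 3, 4·x·y + 4·x + 5]].
At the point, J = [[2.0000, 1.0000], [-4.5000, 2.0000]] (det J = 8.5000).
Solving J·Δ = −F gives Δ = (-2.0294, 1.5588).

(-2.0294, 1.5588)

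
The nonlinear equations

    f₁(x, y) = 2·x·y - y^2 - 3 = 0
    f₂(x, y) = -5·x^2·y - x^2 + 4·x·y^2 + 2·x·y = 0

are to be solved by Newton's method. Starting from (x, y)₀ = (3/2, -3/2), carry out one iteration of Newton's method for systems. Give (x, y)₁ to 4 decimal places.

(3.0379, 0.8939)

At (3/2, -3/2): F = (-9.7500, 23.6250).
Jacobian J = [[2·y, 2·x - 2·y], [-10·x·y - 2·x + 4·y^2 + 2·y, -5·x^2 + 8·x·y + 2·x]].
At the point, J = [[-3.0000, 6.0000], [25.5000, -26.2500]] (det J = -74.2500).
Solving J·Δ = −F gives Δ = (1.5379, 2.3939).
Then the next iterate is (x, y)₁ = (3.0379, 0.8939).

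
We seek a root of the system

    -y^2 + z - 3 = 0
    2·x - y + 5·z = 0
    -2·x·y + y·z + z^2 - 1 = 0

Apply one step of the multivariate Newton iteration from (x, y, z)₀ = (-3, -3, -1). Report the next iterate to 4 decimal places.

At (-3, -3, -1): F = (-13.0000, -8.0000, -15.0000).
Jacobian J = [[0, -2·y, 1], [2, -1, 5], [-2·y, -2·x + z, y + 2·z]].
At the point, J = [[0.0000, 6.0000, 1.0000], [2.0000, -1.0000, 5.0000], [6.0000, 5.0000, -5.0000]] (det J = 256.0000).
Solving J·Δ = −F gives Δ = (1.8945, 1.9609, 1.2344).
Then the next iterate is (x, y, z)₁ = (-1.1055, -1.0391, 0.2344).

(-1.1055, -1.0391, 0.2344)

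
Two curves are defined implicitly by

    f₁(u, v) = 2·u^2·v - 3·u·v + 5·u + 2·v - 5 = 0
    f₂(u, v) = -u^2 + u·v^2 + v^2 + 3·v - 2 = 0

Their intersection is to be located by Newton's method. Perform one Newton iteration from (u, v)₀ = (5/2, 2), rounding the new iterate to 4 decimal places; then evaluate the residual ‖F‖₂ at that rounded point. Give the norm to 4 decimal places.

7.1039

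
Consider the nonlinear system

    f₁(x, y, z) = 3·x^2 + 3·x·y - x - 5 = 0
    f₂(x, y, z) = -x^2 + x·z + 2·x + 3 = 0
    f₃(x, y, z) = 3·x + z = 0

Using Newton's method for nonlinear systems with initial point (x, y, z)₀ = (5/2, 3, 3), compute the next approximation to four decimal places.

At (5/2, 3, 3): F = (33.7500, 9.2500, 10.5000).
Jacobian J = [[6·x + 3·y - 1, 3·x, 0], [-2·x + z + 2, 0, x], [3, 0, 1]].
At the point, J = [[23.0000, 7.5000, 0.0000], [0.0000, 0.0000, 2.5000], [3.0000, 0.0000, 1.0000]] (det J = 56.2500).
Solving J·Δ = −F gives Δ = (-2.2667, 2.4511, -3.7000).
Then the next iterate is (x, y, z)₁ = (0.2333, 5.4511, -0.7000).

(0.2333, 5.4511, -0.7000)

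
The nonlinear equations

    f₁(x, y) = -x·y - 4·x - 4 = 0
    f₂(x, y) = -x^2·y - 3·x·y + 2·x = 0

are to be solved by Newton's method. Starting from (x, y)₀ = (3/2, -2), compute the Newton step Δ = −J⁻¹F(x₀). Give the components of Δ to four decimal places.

At (3/2, -2): F = (-7.0000, 16.5000).
Jacobian J = [[-y - 4, -x], [-2·x·y - 3·y + 2, -x^2 - 3·x]].
At the point, J = [[-2.0000, -1.5000], [14.0000, -6.7500]] (det J = 34.5000).
Solving J·Δ = −F gives Δ = (-2.0870, -1.8841).

(-2.0870, -1.8841)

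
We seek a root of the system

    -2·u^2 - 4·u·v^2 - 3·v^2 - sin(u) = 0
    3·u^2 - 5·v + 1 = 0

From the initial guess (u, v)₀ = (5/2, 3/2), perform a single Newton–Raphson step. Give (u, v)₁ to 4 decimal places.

At (5/2, 3/2): F = (-42.348472, 12.2500).
Jacobian J = [[-4·u - 4·v^2 - cos(u), -8·u·v - 6·v], [6·u, -5]].
At the point, J = [[-18.198856, -39.0000], [15.0000, -5.0000]] (det J = 675.994282).
Solving J·Δ = −F gives Δ = (-1.0200, -0.6099).
Then the next iterate is (u, v)₁ = (1.4800, 0.8901).

(1.4800, 0.8901)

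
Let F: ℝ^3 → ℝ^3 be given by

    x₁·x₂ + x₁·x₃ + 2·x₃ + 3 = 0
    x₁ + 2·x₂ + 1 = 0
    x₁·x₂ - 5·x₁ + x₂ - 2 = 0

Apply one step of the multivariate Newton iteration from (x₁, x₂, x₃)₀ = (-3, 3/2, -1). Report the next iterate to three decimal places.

(1.400, -1.200, 8.800)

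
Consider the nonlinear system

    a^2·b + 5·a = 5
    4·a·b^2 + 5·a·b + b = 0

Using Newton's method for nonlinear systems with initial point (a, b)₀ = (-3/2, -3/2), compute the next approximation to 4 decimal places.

At (-3/2, -3/2): F = (-15.8750, -3.7500).
Jacobian J = [[2·a·b + 5, a^2], [4·b^2 + 5·b, 8·a·b + 5·a + 1]].
At the point, J = [[9.5000, 2.2500], [1.5000, 11.5000]] (det J = 105.8750).
Solving J·Δ = −F gives Δ = (1.6446, 0.1116).
Then the next iterate is (a, b)₁ = (0.1446, -1.3884).

(0.1446, -1.3884)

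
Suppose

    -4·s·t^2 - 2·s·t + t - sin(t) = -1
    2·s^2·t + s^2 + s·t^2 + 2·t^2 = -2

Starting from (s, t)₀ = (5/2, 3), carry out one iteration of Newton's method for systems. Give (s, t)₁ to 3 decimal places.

(1.207, 2.257)

At (5/2, 3): F = (-101.14112, 86.250).
Jacobian J = [[-4·t^2 - 2·t, -8·s·t - 2·s - cos(t) + 1], [4·s·t + 2·s + t^2, 2·s^2 + 2·s·t + 4·t]].
At the point, J = [[-42.000, -63.01001], [44.000, 39.500]] (det J = 1113.44033).
Solving J·Δ = −F gives Δ = (-1.293, -0.743).
Then the next iterate is (s, t)₁ = (1.207, 2.257).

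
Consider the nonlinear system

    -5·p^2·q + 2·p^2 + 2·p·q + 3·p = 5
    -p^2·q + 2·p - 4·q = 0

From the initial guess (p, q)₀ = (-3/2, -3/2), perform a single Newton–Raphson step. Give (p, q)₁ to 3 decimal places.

At (-3/2, -3/2): F = (16.375, 6.375).
Jacobian J = [[-10·p·q + 4·p + 2·q + 3, -5·p^2 + 2·p], [-2·p·q + 2, -p^2 - 4]].
At the point, J = [[-28.500, -14.250], [-2.500, -6.250]] (det J = 142.500).
Solving J·Δ = −F gives Δ = (0.081, 0.988).
Then the next iterate is (p, q)₁ = (-1.419, -0.512).

(-1.419, -0.512)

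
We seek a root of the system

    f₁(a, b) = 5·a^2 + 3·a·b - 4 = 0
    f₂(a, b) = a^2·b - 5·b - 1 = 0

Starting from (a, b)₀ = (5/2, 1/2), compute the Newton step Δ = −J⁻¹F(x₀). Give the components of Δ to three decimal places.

(-2.891, 6.083)

At (5/2, 1/2): F = (31.000, -0.375).
Jacobian J = [[10·a + 3·b, 3·a], [2·a·b, a^2 - 5]].
At the point, J = [[26.500, 7.500], [2.500, 1.250]] (det J = 14.375).
Solving J·Δ = −F gives Δ = (-2.891, 6.083).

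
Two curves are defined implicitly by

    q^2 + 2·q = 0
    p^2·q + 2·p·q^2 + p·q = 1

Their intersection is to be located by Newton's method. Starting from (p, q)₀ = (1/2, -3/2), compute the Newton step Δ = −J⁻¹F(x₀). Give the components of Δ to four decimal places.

(-1.2083, -0.7500)

At (1/2, -3/2): F = (-0.7500, 0.1250).
Jacobian J = [[0, 2·q + 2], [2·p·q + 2·q^2 + q, p^2 + 4·p·q + p]].
At the point, J = [[0.0000, -1.0000], [1.5000, -2.2500]] (det J = 1.5000).
Solving J·Δ = −F gives Δ = (-1.2083, -0.7500).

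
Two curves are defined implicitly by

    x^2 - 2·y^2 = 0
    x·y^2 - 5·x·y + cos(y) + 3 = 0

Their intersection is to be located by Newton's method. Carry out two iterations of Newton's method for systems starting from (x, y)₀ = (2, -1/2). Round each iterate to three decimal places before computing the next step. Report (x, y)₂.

(0.517, 0.958)

At (2, -1/2): F = (3.500, 9.37758).
Jacobian J = [[2·x, -4·y], [y^2 - 5·y, 2·x·y - 5·x - sin(y)]].
At the point, J = [[4.000, 2.000], [2.750, -11.52057]] (det J = -51.58230).
Solving J·Δ = −F gives Δ = (-1.145, 0.541).
Then the next iterate is (x, y)₁ = (0.855, 0.041).
Round to (0.855, 0.041) and repeat: F = (0.72766, 3.82532), J = [[1.710, -0.164], [-0.20332, -4.24588]].
Δ = (-0.338, 0.917), so (x, y)₂ = (0.517, 0.958).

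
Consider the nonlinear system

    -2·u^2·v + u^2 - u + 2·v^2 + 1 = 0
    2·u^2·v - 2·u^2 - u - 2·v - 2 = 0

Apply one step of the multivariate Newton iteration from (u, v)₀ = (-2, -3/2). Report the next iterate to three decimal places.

(-1.409, -0.540)

At (-2, -3/2): F = (23.500, -17.000).
Jacobian J = [[-4·u·v + 2·u - 1, -2·u^2 + 4·v], [4·u·v - 4·u - 1, 2·u^2 - 2]].
At the point, J = [[-17.000, -14.000], [19.000, 6.000]] (det J = 164.000).
Solving J·Δ = −F gives Δ = (0.591, 0.960).
Then the next iterate is (u, v)₁ = (-1.409, -0.540).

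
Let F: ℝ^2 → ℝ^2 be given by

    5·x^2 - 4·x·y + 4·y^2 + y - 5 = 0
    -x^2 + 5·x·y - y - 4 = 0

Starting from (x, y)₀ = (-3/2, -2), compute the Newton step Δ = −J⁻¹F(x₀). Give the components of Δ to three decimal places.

At (-3/2, -2): F = (8.250, 10.750).
Jacobian J = [[10·x - 4·y, -4·x + 8·y + 1], [-2·x + 5·y, 5·x - 1]].
At the point, J = [[-7.000, -9.000], [-7.000, -8.500]] (det J = -3.500).
Solving J·Δ = −F gives Δ = (7.607, -5.000).

(7.607, -5.000)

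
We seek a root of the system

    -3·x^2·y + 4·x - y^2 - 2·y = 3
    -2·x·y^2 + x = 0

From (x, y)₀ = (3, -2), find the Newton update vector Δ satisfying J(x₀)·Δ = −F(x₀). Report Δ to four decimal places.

(-1.2573, 0.5083)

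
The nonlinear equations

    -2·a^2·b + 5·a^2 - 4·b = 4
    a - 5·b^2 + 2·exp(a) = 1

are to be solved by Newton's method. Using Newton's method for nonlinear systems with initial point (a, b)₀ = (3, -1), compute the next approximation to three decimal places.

At (3, -1): F = (63.000, 37.17107).
Jacobian J = [[-4·a·b + 10·a, -2·a^2 - 4], [2·exp(a) + 1, -10·b]].
At the point, J = [[42.000, -22.000], [41.17107, 10.000]] (det J = 1325.76362).
Solving J·Δ = −F gives Δ = (-1.092, 0.779).
Then the next iterate is (a, b)₁ = (1.908, -0.221).

(1.908, -0.221)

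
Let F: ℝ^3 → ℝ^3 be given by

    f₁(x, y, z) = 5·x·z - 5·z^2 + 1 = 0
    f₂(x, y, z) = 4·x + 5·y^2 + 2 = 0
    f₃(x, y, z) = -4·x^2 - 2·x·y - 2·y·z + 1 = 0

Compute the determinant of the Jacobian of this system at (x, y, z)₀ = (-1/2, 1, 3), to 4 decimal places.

1000.0000

J = [[5·z, 0, 5·x - 10·z], [4, 10·y, 0], [-8·x - 2·y, -2·x - 2·z, -2·y]].
At the point, J = [[15.0000, 0.0000, -32.5000], [4.0000, 10.0000, 0.0000], [2.0000, -5.0000, -2.0000]].
det J = 1000.0000.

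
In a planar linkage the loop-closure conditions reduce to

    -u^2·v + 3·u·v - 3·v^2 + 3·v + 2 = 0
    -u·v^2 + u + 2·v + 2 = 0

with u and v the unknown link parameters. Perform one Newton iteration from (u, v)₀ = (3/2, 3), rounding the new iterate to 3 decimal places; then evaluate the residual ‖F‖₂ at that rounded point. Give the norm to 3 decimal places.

1.648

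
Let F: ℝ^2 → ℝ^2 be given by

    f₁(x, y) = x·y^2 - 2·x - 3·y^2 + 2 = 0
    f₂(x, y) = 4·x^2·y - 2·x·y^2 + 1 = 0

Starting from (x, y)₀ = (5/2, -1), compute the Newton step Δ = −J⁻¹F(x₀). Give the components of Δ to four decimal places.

(-7.1923, -3.6923)

At (5/2, -1): F = (-3.5000, -29.0000).
Jacobian J = [[y^2 - 2, 2·x·y - 6·y], [8·x·y - 2·y^2, 4·x^2 - 4·x·y]].
At the point, J = [[-1.0000, 1.0000], [-22.0000, 35.0000]] (det J = -13.0000).
Solving J·Δ = −F gives Δ = (-7.1923, -3.6923).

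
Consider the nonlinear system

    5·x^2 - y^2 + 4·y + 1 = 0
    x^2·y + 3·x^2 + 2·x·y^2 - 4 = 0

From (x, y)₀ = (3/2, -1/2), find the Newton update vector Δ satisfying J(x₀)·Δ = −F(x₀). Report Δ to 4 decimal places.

(-0.3780, -0.8659)

At (3/2, -1/2): F = (10.0000, 2.3750).
Jacobian J = [[10·x, -2·y + 4], [2·x·y + 6·x + 2·y^2, x^2 + 4·x·y]].
At the point, J = [[15.0000, 5.0000], [8.0000, -0.7500]] (det J = -51.2500).
Solving J·Δ = −F gives Δ = (-0.3780, -0.8659).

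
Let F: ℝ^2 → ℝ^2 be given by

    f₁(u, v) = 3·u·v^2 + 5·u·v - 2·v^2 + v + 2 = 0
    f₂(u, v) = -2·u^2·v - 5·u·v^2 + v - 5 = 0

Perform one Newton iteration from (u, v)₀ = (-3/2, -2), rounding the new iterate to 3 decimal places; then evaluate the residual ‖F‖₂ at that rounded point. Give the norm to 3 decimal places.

8.722

At (-3/2, -2): F = (-11.000, 32.000).
Jacobian J = [[3·v^2 + 5·v, 6·u·v + 5·u - 4·v + 1], [-4·u·v - 5·v^2, -2·u^2 - 10·u·v + 1]].
At the point, J = [[2.000, 19.500], [-32.000, -33.500]] (det J = 557.000).
Solving J·Δ = −F gives Δ = (0.459, 0.517).
Then the next iterate is (u, v)₁ = (-1.041, -1.483).
Re-evaluating at (-1.041, -1.483): F = (-3.03094, 8.17850), so ‖F‖₂ = 8.722.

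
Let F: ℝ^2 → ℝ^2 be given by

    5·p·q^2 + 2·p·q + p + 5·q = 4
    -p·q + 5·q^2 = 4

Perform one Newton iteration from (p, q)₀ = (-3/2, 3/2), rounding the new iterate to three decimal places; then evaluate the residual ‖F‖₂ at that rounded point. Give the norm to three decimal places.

6.544

At (-3/2, 3/2): F = (-19.375, 9.500).
Jacobian J = [[5·q^2 + 2·q + 1, 10·p·q + 2·p + 5], [-q, -p + 10·q]].
At the point, J = [[15.250, -20.500], [-1.500, 16.500]] (det J = 220.875).
Solving J·Δ = −F gives Δ = (0.566, -0.524).
Then the next iterate is (p, q)₁ = (-0.934, 0.976).
Re-evaluating at (-0.934, 0.976): F = (-6.32570, 1.67446), so ‖F‖₂ = 6.544.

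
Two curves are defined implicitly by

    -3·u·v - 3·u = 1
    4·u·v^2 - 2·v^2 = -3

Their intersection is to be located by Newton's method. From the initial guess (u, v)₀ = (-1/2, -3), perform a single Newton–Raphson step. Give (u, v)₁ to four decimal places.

(0.0167, -2.4000)

At (-1/2, -3): F = (-4.0000, -33.0000).
Jacobian J = [[-3·v - 3, -3·u], [4·v^2, 8·u·v - 4·v]].
At the point, J = [[6.0000, 1.5000], [36.0000, 24.0000]] (det J = 90.0000).
Solving J·Δ = −F gives Δ = (0.5167, 0.6000).
Then the next iterate is (u, v)₁ = (0.0167, -2.4000).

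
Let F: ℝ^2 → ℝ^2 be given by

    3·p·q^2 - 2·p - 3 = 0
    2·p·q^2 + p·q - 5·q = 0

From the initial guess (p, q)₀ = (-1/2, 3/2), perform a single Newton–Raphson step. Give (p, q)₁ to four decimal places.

At (-1/2, 3/2): F = (-5.3750, -10.5000).
Jacobian J = [[3·q^2 - 2, 6·p·q], [2·q^2 + q, 4·p·q + p - 5]].
At the point, J = [[4.7500, -4.5000], [6.0000, -8.5000]] (det J = -13.3750).
Solving J·Δ = −F gives Δ = (-0.1168, -1.3178).
Then the next iterate is (p, q)₁ = (-0.6168, 0.1822).

(-0.6168, 0.1822)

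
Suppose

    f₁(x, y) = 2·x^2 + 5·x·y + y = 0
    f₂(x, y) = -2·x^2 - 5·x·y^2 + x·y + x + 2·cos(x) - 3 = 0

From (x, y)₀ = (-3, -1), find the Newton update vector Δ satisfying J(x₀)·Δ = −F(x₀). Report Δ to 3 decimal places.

At (-3, -1): F = (32.000, -7.97998).
Jacobian J = [[4·x + 5·y, 5·x + 1], [-4·x - 5·y^2 + y - 2·sin(x) + 1, -10·x·y + x]].
At the point, J = [[-17.000, -14.000], [7.28224, -33.000]] (det J = 662.95136).
Solving J·Δ = −F gives Δ = (1.761, 0.147).

(1.761, 0.147)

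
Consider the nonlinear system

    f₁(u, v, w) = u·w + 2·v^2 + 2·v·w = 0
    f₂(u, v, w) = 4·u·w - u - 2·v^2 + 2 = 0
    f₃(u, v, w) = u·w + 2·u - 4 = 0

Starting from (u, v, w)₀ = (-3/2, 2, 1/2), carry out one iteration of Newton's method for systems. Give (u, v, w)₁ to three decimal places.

At (-3/2, 2, 1/2): F = (9.250, -7.500, -7.750).
Jacobian J = [[w, 4·v + 2·w, u + 2·v], [4·w - 1, -4·v, 4·u], [w + 2, 0, u]].
At the point, J = [[0.500, 9.000, 2.500], [1.000, -8.000, -6.000], [2.500, 0.000, -1.500]] (det J = -65.500).
Solving J·Δ = −F gives Δ = (4.172, -1.756, 1.786).
Then the next iterate is (u, v, w)₁ = (2.672, 0.244, 2.286).

(2.672, 0.244, 2.286)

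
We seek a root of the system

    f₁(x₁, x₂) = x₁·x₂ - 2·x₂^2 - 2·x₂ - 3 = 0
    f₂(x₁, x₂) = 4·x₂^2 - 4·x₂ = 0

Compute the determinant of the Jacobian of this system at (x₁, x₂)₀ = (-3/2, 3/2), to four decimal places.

J = [[x₂, x₁ - 4·x₂ - 2], [0, 8·x₂ - 4]].
At the point, J = [[1.5000, -9.5000], [0.0000, 8.0000]].
det J = 12.0000.

12.0000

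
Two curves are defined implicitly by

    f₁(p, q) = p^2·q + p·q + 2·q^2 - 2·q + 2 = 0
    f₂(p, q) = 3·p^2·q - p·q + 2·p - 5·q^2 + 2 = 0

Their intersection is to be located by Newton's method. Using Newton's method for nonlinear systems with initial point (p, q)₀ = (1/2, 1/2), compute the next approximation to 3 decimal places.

At (1/2, 1/2): F = (1.875, 1.875).
Jacobian J = [[2·p·q + q, p^2 + p + 4·q - 2], [6·p·q - q + 2, 3·p^2 - p - 10·q]].
At the point, J = [[1.000, 0.750], [3.000, -4.750]] (det J = -7.000).
Solving J·Δ = −F gives Δ = (-1.473, -0.536).
Then the next iterate is (p, q)₁ = (-0.973, -0.036).

(-0.973, -0.036)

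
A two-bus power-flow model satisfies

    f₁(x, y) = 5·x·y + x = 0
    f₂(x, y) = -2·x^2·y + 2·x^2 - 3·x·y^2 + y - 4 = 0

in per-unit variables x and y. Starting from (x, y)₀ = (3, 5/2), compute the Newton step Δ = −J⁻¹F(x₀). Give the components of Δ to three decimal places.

(-4.339, 1.205)

At (3, 5/2): F = (40.500, -84.750).
Jacobian J = [[5·y + 1, 5·x], [-4·x·y + 4·x - 3·y^2, -2·x^2 - 6·x·y + 1]].
At the point, J = [[13.500, 15.000], [-36.750, -62.000]] (det J = -285.750).
Solving J·Δ = −F gives Δ = (-4.339, 1.205).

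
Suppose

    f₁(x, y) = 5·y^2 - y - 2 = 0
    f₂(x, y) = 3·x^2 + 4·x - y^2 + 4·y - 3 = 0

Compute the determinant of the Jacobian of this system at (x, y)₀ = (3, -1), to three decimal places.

J = [[0, 10·y - 1], [6·x + 4, -2·y + 4]].
At the point, J = [[0.000, -11.000], [22.000, 6.000]].
det J = 242.000.

242.000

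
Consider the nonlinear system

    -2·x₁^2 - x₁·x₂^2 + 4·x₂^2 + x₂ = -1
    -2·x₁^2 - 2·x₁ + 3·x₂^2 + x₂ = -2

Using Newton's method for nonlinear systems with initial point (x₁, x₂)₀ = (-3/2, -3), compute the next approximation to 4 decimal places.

(-1.7961, -1.6285)

At (-3/2, -3): F = (43.0000, 24.5000).
Jacobian J = [[-4·x₁ - x₂^2, -2·x₁·x₂ + 8·x₂ + 1], [-4·x₁ - 2, 6·x₂ + 1]].
At the point, J = [[-3.0000, -32.0000], [4.0000, -17.0000]] (det J = 179.0000).
Solving J·Δ = −F gives Δ = (-0.2961, 1.3715).
Then the next iterate is (x₁, x₂)₁ = (-1.7961, -1.6285).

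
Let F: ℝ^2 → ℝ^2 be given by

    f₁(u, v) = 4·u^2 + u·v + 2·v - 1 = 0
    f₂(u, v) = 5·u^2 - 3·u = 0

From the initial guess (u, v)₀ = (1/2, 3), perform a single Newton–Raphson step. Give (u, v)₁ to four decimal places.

(0.6250, -0.3500)

At (1/2, 3): F = (7.5000, -0.2500).
Jacobian J = [[8·u + v, u + 2], [10·u - 3, 0]].
At the point, J = [[7.0000, 2.5000], [2.0000, 0.0000]] (det J = -5.0000).
Solving J·Δ = −F gives Δ = (0.1250, -3.3500).
Then the next iterate is (u, v)₁ = (0.6250, -0.3500).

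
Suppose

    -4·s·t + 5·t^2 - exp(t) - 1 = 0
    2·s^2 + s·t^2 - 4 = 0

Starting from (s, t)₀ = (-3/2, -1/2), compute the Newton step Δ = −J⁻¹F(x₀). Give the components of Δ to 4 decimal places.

(0.9661, 3.6200)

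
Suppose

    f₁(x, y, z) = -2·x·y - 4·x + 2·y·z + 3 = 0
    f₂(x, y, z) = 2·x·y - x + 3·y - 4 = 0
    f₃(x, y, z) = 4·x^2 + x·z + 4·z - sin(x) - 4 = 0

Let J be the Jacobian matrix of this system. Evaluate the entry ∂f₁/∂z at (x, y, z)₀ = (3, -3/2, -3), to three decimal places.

-3.000

∂f₁/∂z = 2·y.
At (3, -3/2, -3) this is -3.000.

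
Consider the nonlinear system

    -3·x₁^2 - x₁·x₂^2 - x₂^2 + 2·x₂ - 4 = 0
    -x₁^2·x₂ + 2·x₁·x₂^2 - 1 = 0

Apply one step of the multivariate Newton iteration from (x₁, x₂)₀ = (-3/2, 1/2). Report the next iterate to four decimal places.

(-0.3669, 0.3840)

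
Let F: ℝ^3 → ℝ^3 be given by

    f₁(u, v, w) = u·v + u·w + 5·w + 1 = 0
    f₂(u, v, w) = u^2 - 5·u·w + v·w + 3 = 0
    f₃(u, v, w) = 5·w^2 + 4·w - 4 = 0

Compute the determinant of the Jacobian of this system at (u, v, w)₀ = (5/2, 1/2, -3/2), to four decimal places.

327.2500

J = [[v + w, u, u + 5], [2·u - 5·w, w, -5·u + v], [0, 0, 10·w + 4]].
At the point, J = [[-1.0000, 2.5000, 7.5000], [12.5000, -1.5000, -12.0000], [0.0000, 0.0000, -11.0000]].
det J = 327.2500.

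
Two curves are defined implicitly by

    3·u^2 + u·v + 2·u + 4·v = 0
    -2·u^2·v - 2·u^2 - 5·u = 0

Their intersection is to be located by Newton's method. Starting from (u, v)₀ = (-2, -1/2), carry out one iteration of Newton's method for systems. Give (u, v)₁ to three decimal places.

(-1.209, 0.151)

At (-2, -1/2): F = (7.000, 6.000).
Jacobian J = [[6·u + v + 2, u + 4], [-4·u·v - 4·u - 5, -2·u^2]].
At the point, J = [[-10.500, 2.000], [-1.000, -8.000]] (det J = 86.000).
Solving J·Δ = −F gives Δ = (0.791, 0.651).
Then the next iterate is (u, v)₁ = (-1.209, 0.151).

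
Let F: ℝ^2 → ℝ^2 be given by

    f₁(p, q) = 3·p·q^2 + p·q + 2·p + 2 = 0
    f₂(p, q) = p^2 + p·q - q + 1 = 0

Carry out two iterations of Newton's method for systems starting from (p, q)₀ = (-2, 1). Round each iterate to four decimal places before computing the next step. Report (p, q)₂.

At (-2, 1): F = (-10.0000, 2.0000).
Jacobian J = [[3·q^2 + q + 2, 6·p·q + p], [2·p + q, p - 1]].
At the point, J = [[6.0000, -14.0000], [-3.0000, -3.0000]] (det J = -60.0000).
Solving J·Δ = −F gives Δ = (0.9667, -0.3000).
Then the next iterate is (p, q)₁ = (-1.0333, 0.7000).
Round to (-1.0333, 0.7000) and repeat: F = (-2.308861, 0.644399), J = [[4.1700, -5.373160], [-1.3666, -2.0333]].
Δ = (0.5156, -0.0296), so (p, q)₂ = (-0.5177, 0.6704).

(-0.5177, 0.6704)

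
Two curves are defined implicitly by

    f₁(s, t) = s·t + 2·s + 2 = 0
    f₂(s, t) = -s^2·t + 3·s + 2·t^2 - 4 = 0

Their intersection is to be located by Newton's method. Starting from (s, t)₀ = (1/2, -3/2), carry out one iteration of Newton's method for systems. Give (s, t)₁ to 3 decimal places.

(-2.337, -3.163)

At (1/2, -3/2): F = (2.250, 2.375).
Jacobian J = [[t + 2, s], [-2·s·t + 3, -s^2 + 4·t]].
At the point, J = [[0.500, 0.500], [4.500, -6.250]] (det J = -5.375).
Solving J·Δ = −F gives Δ = (-2.837, -1.663).
Then the next iterate is (s, t)₁ = (-2.337, -3.163).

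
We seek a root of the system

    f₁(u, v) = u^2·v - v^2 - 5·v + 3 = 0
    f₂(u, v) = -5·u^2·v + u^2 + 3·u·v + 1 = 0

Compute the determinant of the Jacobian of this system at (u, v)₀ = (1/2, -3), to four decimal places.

J = [[2·u·v, u^2 - 2·v - 5], [-10·u·v + 2·u + 3·v, -5·u^2 + 3·u]].
At the point, J = [[-3.0000, 1.2500], [7.0000, 0.2500]].
det J = -9.5000.

-9.5000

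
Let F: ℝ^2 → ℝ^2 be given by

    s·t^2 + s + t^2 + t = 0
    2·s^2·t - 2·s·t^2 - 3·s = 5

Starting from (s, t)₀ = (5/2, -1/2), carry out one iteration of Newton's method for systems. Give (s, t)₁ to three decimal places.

At (5/2, -1/2): F = (2.875, -20.000).
Jacobian J = [[t^2 + 1, 2·s·t + 2·t + 1], [4·s·t - 2·t^2 - 3, 2·s^2 - 4·s·t]].
At the point, J = [[1.250, -2.500], [-8.500, 17.500]] (det J = 0.625).
Solving J·Δ = −F gives Δ = (-0.500, 0.900).
Then the next iterate is (s, t)₁ = (2.000, 0.400).

(2.000, 0.400)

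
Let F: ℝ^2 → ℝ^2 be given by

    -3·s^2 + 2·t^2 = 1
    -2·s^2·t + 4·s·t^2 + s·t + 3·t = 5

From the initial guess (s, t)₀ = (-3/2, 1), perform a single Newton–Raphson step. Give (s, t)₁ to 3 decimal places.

At (-3/2, 1): F = (-5.750, -14.000).
Jacobian J = [[-6·s, 4·t], [-4·s·t + 4·t^2 + t, -2·s^2 + 8·s·t + s + 3]].
At the point, J = [[9.000, 4.000], [11.000, -15.000]] (det J = -179.000).
Solving J·Δ = −F gives Δ = (0.795, -0.351).
Then the next iterate is (s, t)₁ = (-0.705, 0.649).

(-0.705, 0.649)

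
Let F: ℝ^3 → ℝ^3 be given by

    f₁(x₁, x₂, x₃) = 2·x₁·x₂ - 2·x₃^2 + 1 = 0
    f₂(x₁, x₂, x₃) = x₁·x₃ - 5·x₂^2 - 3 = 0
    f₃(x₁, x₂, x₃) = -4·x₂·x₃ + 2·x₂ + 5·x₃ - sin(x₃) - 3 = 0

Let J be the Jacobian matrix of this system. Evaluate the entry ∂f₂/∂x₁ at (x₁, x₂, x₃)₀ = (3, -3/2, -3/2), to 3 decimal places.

-1.500

∂f₂/∂x₁ = x₃.
At (3, -3/2, -3/2) this is -1.500.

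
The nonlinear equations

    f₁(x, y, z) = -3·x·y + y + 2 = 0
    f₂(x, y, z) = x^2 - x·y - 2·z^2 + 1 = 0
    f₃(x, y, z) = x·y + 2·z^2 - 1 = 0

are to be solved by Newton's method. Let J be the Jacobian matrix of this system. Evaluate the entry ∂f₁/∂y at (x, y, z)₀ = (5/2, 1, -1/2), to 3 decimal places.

∂f₁/∂y = -3·x + 1.
At (5/2, 1, -1/2) this is -6.500.

-6.500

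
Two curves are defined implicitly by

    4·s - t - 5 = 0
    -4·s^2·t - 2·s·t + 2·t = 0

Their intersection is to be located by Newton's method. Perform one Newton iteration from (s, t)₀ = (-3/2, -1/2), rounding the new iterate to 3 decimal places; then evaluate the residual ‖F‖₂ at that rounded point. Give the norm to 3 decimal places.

At (-3/2, -1/2): F = (-10.500, 2.000).
Jacobian J = [[4, -1], [-8·s·t - 2·t, -4·s^2 - 2·s + 2]].
At the point, J = [[4.000, -1.000], [-5.000, -4.000]] (det J = -21.000).
Solving J·Δ = −F gives Δ = (2.095, -2.119).
Then the next iterate is (s, t)₁ = (0.595, -2.619).
Re-evaluating at (0.595, -2.619): F = (-0.001, 1.58738), so ‖F‖₂ = 1.587.

1.587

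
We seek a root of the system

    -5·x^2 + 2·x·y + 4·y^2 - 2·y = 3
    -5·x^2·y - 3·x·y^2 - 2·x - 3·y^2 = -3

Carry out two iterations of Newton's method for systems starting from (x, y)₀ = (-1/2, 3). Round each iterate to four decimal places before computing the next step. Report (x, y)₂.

At (-1/2, 3): F = (22.7500, -13.2500).
Jacobian J = [[-10·x + 2·y, 2·x + 8·y - 2], [-10·x·y - 3·y^2 - 2, -5·x^2 - 6·x·y - 6·y]].
At the point, J = [[11.0000, 21.0000], [-14.0000, -10.2500]] (det J = 181.2500).
Solving J·Δ = −F gives Δ = (-0.2486, -0.9531).
Then the next iterate is (x, y)₁ = (-0.7486, 2.0469).
Round to (-0.7486, 2.0469) and repeat: F = (3.798770, -4.398181), J = [[11.5798, 12.8780], [0.753695, -5.889554]].
Δ = (0.4398, -0.6905), so (x, y)₂ = (-0.3088, 1.3564).

(-0.3088, 1.3564)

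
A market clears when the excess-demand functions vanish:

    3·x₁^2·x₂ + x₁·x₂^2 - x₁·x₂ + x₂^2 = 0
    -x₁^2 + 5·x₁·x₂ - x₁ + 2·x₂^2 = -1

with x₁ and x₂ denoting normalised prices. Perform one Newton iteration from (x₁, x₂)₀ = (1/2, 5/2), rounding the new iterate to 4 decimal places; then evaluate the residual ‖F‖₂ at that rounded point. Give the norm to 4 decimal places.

3.6162

At (1/2, 5/2): F = (10.0000, 19.0000).
Jacobian J = [[6·x₁·x₂ + x₂^2 - x₂, 3·x₁^2 + 2·x₁·x₂ - x₁ + 2·x₂], [-2·x₁ + 5·x₂ - 1, 5·x₁ + 4·x₂]].
At the point, J = [[11.2500, 7.7500], [10.5000, 12.5000]] (det J = 59.2500).
Solving J·Δ = −F gives Δ = (0.3755, -1.8354).
Then the next iterate is (x₁, x₂)₁ = (0.8755, 0.6646).
Re-evaluating at (0.8755, 0.6646): F = (1.774786, 3.150673), so ‖F‖₂ = 3.6162.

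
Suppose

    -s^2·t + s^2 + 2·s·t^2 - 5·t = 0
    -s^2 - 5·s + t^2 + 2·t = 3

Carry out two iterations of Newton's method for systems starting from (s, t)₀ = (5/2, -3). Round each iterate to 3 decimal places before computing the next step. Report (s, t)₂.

(-0.385, -2.274)

At (5/2, -3): F = (85.000, -18.750).
Jacobian J = [[-2·s·t + 2·s + 2·t^2, -s^2 + 4·s·t - 5], [-2·s - 5, 2·t + 2]].
At the point, J = [[38.000, -41.250], [-10.000, -4.000]] (det J = -564.500).
Solving J·Δ = −F gives Δ = (-1.972, 0.244).
Then the next iterate is (s, t)₁ = (0.528, -2.756).
Round to (0.528, -2.756) and repeat: F = (22.84800, -3.83525), J = [[19.15741, -11.09946], [-6.056, -3.512]].
Δ = (-0.913, 0.482), so (s, t)₂ = (-0.385, -2.274).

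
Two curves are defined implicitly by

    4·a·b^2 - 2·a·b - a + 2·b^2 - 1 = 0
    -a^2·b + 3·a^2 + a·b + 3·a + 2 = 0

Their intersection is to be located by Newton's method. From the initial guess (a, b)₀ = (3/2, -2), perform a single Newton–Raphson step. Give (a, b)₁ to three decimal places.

At (3/2, -2): F = (35.500, 14.750).
Jacobian J = [[4·b^2 - 2·b - 1, 8·a·b - 2·a + 4·b], [-2·a·b + 6·a + b + 3, -a^2 + a]].
At the point, J = [[19.000, -35.000], [16.000, -0.750]] (det J = 545.750).
Solving J·Δ = −F gives Δ = (-0.897, 0.527).
Then the next iterate is (a, b)₁ = (0.603, -1.473).

(0.603, -1.473)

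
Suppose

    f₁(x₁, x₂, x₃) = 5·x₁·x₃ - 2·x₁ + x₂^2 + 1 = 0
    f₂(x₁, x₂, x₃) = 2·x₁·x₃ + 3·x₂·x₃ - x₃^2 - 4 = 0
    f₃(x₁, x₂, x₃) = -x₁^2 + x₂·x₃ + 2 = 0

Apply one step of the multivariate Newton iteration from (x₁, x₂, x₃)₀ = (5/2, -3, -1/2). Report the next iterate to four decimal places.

(2.2095, -3.6618, -0.8223)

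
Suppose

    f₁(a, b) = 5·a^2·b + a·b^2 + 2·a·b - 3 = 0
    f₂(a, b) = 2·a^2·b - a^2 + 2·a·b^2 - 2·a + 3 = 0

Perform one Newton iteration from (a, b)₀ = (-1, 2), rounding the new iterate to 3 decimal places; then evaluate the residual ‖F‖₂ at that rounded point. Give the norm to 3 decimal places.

0.068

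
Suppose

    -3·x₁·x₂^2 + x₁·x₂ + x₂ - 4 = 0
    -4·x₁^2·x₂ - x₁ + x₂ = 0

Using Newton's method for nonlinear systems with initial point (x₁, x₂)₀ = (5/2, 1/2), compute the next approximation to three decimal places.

(3.579, -0.599)

At (5/2, 1/2): F = (-4.125, -14.500).
Jacobian J = [[-3·x₂^2 + x₂, -6·x₁·x₂ + x₁ + 1], [-8·x₁·x₂ - 1, -4·x₁^2 + 1]].
At the point, J = [[-0.250, -4.000], [-11.000, -24.000]] (det J = -38.000).
Solving J·Δ = −F gives Δ = (1.079, -1.099).
Then the next iterate is (x₁, x₂)₁ = (3.579, -0.599).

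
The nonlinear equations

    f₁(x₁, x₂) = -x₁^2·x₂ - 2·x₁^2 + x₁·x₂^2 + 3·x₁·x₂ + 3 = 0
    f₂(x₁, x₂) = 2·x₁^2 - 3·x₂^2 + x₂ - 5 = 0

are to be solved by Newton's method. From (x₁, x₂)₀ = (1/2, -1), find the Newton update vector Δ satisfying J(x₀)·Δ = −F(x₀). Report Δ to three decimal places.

At (1/2, -1): F = (1.750, -8.500).
Jacobian J = [[-2·x₁·x₂ - 4·x₁ + x₂^2 + 3·x₂, -x₁^2 + 2·x₁·x₂ + 3·x₁], [4·x₁, -6·x₂ + 1]].
At the point, J = [[-3.000, 0.250], [2.000, 7.000]] (det J = -21.500).
Solving J·Δ = −F gives Δ = (0.669, 1.023).

(0.669, 1.023)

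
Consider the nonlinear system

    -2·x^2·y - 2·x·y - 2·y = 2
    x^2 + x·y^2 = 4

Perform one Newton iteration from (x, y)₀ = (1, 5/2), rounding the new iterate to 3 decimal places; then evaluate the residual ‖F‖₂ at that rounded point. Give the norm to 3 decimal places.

At (1, 5/2): F = (-17.000, 3.250).
Jacobian J = [[-4·x·y - 2·y, -2·x^2 - 2·x - 2], [2·x + y^2, 2·x·y]].
At the point, J = [[-15.000, -6.000], [8.250, 5.000]] (det J = -25.500).
Solving J·Δ = −F gives Δ = (-2.569, 3.588).
Then the next iterate is (x, y)₁ = (-1.569, 6.088).
Re-evaluating at (-1.569, 6.088): F = (-25.04626, -59.69125), so ‖F‖₂ = 64.733.

64.733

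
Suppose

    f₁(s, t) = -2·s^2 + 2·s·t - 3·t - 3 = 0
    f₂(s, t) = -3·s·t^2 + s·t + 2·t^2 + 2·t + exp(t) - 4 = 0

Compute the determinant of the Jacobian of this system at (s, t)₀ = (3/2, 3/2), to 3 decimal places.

-1.445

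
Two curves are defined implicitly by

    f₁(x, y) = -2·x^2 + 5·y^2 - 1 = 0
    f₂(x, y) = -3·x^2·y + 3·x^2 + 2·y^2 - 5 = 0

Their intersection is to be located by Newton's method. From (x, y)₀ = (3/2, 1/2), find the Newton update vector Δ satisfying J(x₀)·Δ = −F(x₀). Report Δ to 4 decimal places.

At (3/2, 1/2): F = (-4.2500, -1.1250).
Jacobian J = [[-4·x, 10·y], [-6·x·y + 6·x, -3·x^2 + 4·y]].
At the point, J = [[-6.0000, 5.0000], [4.5000, -4.7500]] (det J = 6.0000).
Solving J·Δ = −F gives Δ = (-4.3021, -4.3125).

(-4.3021, -4.3125)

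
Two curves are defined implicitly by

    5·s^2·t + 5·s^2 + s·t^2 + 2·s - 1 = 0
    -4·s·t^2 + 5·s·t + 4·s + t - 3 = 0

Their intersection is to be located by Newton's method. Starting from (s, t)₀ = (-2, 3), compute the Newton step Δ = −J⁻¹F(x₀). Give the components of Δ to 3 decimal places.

(0.764, -0.539)

At (-2, 3): F = (57.000, 34.000).
Jacobian J = [[10·s·t + 10·s + t^2 + 2, 5·s^2 + 2·s·t], [-4·t^2 + 5·t + 4, -8·s·t + 5·s + 1]].
At the point, J = [[-69.000, 8.000], [-17.000, 39.000]] (det J = -2555.000).
Solving J·Δ = −F gives Δ = (0.764, -0.539).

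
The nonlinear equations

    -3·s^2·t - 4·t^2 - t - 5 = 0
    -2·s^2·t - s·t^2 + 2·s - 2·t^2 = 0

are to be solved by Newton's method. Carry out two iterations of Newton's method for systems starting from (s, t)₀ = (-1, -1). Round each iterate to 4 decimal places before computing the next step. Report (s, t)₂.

(-1.7671, -0.8960)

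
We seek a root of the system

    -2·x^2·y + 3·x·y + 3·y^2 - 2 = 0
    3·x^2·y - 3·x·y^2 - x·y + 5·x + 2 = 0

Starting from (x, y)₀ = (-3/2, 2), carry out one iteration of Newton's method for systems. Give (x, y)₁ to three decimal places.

(-0.963, 1.447)

At (-3/2, 2): F = (-8.000, 29.000).
Jacobian J = [[-4·x·y + 3·y, -2·x^2 + 3·x + 6·y], [6·x·y - 3·y^2 - y + 5, 3·x^2 - 6·x·y - x]].
At the point, J = [[18.000, 3.000], [-27.000, 26.250]] (det J = 553.500).
Solving J·Δ = −F gives Δ = (0.537, -0.553).
Then the next iterate is (x, y)₁ = (-0.963, 1.447).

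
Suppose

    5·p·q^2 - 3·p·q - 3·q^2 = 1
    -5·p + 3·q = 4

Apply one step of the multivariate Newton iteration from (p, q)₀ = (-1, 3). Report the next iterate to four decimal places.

At (-1, 3): F = (-64.0000, 10.0000).
Jacobian J = [[5·q^2 - 3·q, 10·p·q - 3·p - 6·q], [-5, 3]].
At the point, J = [[36.0000, -45.0000], [-5.0000, 3.0000]] (det J = -117.0000).
Solving J·Δ = −F gives Δ = (2.2051, 0.3419).
Then the next iterate is (p, q)₁ = (1.2051, 3.3419).

(1.2051, 3.3419)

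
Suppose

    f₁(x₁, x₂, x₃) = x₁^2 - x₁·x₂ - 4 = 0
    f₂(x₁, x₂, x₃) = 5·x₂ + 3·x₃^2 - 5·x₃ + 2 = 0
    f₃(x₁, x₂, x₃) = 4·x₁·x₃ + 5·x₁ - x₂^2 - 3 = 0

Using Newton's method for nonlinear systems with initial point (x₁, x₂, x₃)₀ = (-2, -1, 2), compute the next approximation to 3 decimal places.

At (-2, -1, 2): F = (-2.000, -1.000, -30.000).
Jacobian J = [[2·x₁ - x₂, -x₁, 0], [0, 5, 6·x₃ - 5], [4·x₃ + 5, -2·x₂, 4·x₁]].
At the point, J = [[-3.000, 2.000, 0.000], [0.000, 5.000, 7.000], [13.000, 2.000, -8.000]] (det J = 344.000).
Solving J·Δ = −F gives Δ = (0.953, 2.430, -1.593).
Then the next iterate is (x₁, x₂, x₃)₁ = (-1.047, 1.430, 0.407).

(-1.047, 1.430, 0.407)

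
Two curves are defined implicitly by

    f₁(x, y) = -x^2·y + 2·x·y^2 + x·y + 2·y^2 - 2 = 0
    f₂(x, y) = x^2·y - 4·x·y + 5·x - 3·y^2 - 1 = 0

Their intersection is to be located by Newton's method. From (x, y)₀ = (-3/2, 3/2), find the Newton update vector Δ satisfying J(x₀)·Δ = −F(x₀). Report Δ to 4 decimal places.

(-0.2667, -1.8778)

At (-3/2, 3/2): F = (-9.8750, -2.8750).
Jacobian J = [[-2·x·y + 2·y^2 + y, -x^2 + 4·x·y + x + 4·y], [2·x·y - 4·y + 5, x^2 - 4·x - 6·y]].
At the point, J = [[10.5000, -6.7500], [-5.5000, -0.7500]] (det J = -45.0000).
Solving J·Δ = −F gives Δ = (-0.2667, -1.8778).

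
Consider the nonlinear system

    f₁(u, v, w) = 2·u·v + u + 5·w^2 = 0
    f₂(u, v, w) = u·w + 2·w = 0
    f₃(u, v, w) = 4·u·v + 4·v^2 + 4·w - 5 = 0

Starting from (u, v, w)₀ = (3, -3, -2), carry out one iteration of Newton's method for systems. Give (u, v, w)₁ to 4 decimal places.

At (3, -3, -2): F = (5.0000, -10.0000, -13.0000).
Jacobian J = [[2·v + 1, 2·u, 10·w], [w, 0, u + 2], [4·v, 4·u + 8·v, 4]].
At the point, J = [[-5.0000, 6.0000, -20.0000], [-2.0000, 0.0000, 5.0000], [-12.0000, -12.0000, 4.0000]] (det J = -1092.0000).
Solving J·Δ = −F gives Δ = (-2.0604, 1.3690, 1.1758).
Then the next iterate is (u, v, w)₁ = (0.9396, -1.6310, -0.8242).

(0.9396, -1.6310, -0.8242)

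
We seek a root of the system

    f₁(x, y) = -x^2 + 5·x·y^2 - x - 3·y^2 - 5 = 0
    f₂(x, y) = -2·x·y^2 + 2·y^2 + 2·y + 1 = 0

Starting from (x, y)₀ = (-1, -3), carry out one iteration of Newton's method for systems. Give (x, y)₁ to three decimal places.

(0.392, -2.730)

At (-1, -3): F = (-77.000, 31.000).
Jacobian J = [[-2·x + 5·y^2 - 1, 10·x·y - 6·y], [-2·y^2, -4·x·y + 4·y + 2]].
At the point, J = [[46.000, 48.000], [-18.000, -22.000]] (det J = -148.000).
Solving J·Δ = −F gives Δ = (1.392, 0.270).
Then the next iterate is (x, y)₁ = (0.392, -2.730).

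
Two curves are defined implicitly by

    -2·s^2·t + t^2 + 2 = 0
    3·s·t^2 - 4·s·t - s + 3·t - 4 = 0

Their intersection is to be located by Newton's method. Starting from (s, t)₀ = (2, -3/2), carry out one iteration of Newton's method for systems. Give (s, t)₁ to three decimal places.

(0.578, -1.575)

At (2, -3/2): F = (16.250, 15.000).
Jacobian J = [[-4·s·t, -2·s^2 + 2·t], [3·t^2 - 4·t - 1, 6·s·t - 4·s + 3]].
At the point, J = [[12.000, -11.000], [11.750, -23.000]] (det J = -146.750).
Solving J·Δ = −F gives Δ = (-1.422, -0.075).
Then the next iterate is (s, t)₁ = (0.578, -1.575).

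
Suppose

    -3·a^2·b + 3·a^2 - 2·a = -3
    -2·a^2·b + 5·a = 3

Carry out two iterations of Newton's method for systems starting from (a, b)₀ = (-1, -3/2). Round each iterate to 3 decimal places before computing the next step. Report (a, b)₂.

At (-1, -3/2): F = (12.500, -5.000).
Jacobian J = [[-6·a·b + 6·a - 2, -3·a^2], [-4·a·b + 5, -2·a^2]].
At the point, J = [[-17.000, -3.000], [-1.000, -2.000]] (det J = 31.000).
Solving J·Δ = −F gives Δ = (1.290, -3.145).
Then the next iterate is (a, b)₁ = (0.290, -4.645).
Round to (0.290, -4.645) and repeat: F = (3.84423, -0.76871), J = [[7.82230, -0.25230], [10.38820, -0.16820]].
Δ = (0.644, 35.203), so (a, b)₂ = (0.934, 30.558).

(0.934, 30.558)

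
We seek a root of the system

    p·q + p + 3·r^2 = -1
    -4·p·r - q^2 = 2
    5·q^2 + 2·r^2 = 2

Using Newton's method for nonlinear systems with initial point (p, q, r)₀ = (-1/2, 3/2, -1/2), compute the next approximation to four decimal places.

At (-1/2, 3/2, -1/2): F = (0.5000, -5.2500, 9.7500).
Jacobian J = [[q + 1, p, 6·r], [-4·r, -2·q, -4·p], [0, 10·q, 4·r]].
At the point, J = [[2.5000, -0.5000, -3.0000], [2.0000, -3.0000, 2.0000], [0.0000, 15.0000, -2.0000]] (det J = -152.0000).
Solving J·Δ = −F gives Δ = (0.8684, -0.5197, 0.9770).
Then the next iterate is (p, q, r)₁ = (0.3684, 0.9803, 0.4770).

(0.3684, 0.9803, 0.4770)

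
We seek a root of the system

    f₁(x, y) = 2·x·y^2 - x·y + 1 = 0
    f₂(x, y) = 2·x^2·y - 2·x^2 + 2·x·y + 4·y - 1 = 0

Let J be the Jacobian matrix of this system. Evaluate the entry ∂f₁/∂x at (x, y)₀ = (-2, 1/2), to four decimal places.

0.0000

∂f₁/∂x = 2·y^2 - y.
At (-2, 1/2) this is 0.0000.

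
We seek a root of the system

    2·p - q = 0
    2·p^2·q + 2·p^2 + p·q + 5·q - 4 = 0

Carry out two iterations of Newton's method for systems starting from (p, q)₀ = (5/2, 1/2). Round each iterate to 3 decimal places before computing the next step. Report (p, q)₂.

(0.362, 0.723)

At (5/2, 1/2): F = (4.500, 18.500).
Jacobian J = [[2, -1], [4·p·q + 4·p + q, 2·p^2 + p + 5]].
At the point, J = [[2.000, -1.000], [15.500, 20.000]] (det J = 55.500).
Solving J·Δ = −F gives Δ = (-1.955, 0.590).
Then the next iterate is (p, q)₁ = (0.545, 1.090).
Round to (0.545, 1.090) and repeat: F = (0.000, 3.28561), J = [[2.000, -1.000], [5.64620, 6.13905]].
Δ = (-0.183, -0.367), so (p, q)₂ = (0.362, 0.723).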